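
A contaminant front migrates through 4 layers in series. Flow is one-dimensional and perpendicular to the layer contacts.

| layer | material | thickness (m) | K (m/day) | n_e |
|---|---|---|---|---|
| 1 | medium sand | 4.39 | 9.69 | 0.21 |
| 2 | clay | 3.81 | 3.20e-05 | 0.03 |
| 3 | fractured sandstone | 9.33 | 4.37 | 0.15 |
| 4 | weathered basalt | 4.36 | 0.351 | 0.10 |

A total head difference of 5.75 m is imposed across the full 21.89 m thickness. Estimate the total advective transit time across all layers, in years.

With flow normal to the layers, continuity requires the same specific discharge q through every layer.
Σ(b_i/K_i) = 4.39/9.69 + 3.81/3.20e-05 + 9.33/4.37 + 4.36/0.351 = 1.191e+05 d.
q = Δh / Σ(b_i/K_i) = 5.75 / 1.191e+05 = 4.829e-05 m/day.
In each layer the seepage velocity is v_i = q/n_i, so the layer transit time is t_i = b_i·n_i / q:
  layer 1 (medium sand): t_1 = 4.39 × 0.21 / 4.829e-05 = 19092 d
  layer 2 (clay): t_2 = 3.81 × 0.03 / 4.829e-05 = 2367 d
  layer 3 (fractured sandstone): t_3 = 9.33 × 0.15 / 4.829e-05 = 28982 d
  layer 4 (weathered basalt): t_4 = 4.36 × 0.10 / 4.829e-05 = 9029 d
Total t = Σ t_i = 59470 days = 162.8 years.

163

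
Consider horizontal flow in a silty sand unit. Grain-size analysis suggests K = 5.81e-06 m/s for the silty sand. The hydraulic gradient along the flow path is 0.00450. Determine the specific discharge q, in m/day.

Convert K: 5.81e-06 m/s × 86400 = 0.5020 m/day.
Hydraulic gradient i = 0.00450.
Specific discharge q = K · i = 0.5020 × 0.004500 = 0.002259 m/day.

0.00226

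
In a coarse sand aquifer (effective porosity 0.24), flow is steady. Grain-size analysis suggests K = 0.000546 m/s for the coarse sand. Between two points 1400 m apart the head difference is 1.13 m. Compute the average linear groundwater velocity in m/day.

Convert K: 0.000546 m/s × 86400 = 47.17 m/day.
Hydraulic gradient i = Δh / L = 1.13 / 1400 = 0.0008071.
Darcy flux q = K · i = 47.17 × 0.0008071 = 0.03808 m/day.
Seepage velocity v = q / n_e = 0.03808 / 0.24 = 0.1587 m/day.

0.159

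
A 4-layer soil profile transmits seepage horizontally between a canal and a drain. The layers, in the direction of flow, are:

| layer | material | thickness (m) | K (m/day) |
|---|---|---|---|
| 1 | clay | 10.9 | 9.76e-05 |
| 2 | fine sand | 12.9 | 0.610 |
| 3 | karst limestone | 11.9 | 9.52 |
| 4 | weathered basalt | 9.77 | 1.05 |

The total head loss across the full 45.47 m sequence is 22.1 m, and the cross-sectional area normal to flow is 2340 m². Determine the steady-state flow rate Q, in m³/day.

0.463

Flow is perpendicular to layering, so the layers act in series and the equivalent K is the thickness-weighted harmonic mean.
Total thickness L = 10.9 + 12.9 + 11.9 + 9.77 = 45.47 m.
Σ(b_i/K_i) = 10.9/9.76e-05 + 12.9/0.610 + 11.9/9.52 + 9.77/1.05 = 1.117e+05 d.
K_eq = L / Σ(b_i/K_i) = 45.47 / 1.117e+05 = 0.0004070 m/day.
Q = K_eq · A · (Δh/L) = 0.0004070 × 2340 × (22.1/45.47) = 0.4629 m³/day.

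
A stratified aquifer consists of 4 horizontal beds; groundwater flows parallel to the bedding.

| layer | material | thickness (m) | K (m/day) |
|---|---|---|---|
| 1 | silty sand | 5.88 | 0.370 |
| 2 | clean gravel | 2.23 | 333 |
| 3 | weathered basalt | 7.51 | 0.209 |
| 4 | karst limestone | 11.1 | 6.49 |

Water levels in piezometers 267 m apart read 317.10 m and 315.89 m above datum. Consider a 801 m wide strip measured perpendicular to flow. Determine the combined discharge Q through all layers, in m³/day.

Flow is parallel to layering, so each bed carries its own Darcy discharge and the transmissivities add.
Σ(K_i·b_i) = 0.370×5.88 + 333×2.23 + 0.209×7.51 + 6.49×11.1 = 818.4 m²/day.
Hydraulic gradient i = (317.10 − 315.89) / 267 = 1.21 / 267 = 0.004532.
Q = Σ(K_i·b_i) · W · i = 818.4 × 801 × 0.004532 = 2971 m³/day.

2970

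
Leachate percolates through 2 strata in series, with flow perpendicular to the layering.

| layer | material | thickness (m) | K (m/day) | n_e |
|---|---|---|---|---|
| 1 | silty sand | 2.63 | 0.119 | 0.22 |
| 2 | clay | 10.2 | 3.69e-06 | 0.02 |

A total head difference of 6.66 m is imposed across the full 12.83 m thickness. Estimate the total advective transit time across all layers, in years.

889

With flow normal to the layers, continuity requires the same specific discharge q through every layer.
Σ(b_i/K_i) = 2.63/0.119 + 10.2/3.69e-06 = 2.764e+06 d.
q = Δh / Σ(b_i/K_i) = 6.66 / 2.764e+06 = 2.409e-06 m/day.
In each layer the seepage velocity is v_i = q/n_i, so the layer transit time is t_i = b_i·n_i / q:
  layer 1 (silty sand): t_1 = 2.63 × 0.22 / 2.409e-06 = 2.401e+05 d
  layer 2 (clay): t_2 = 10.2 × 0.02 / 2.409e-06 = 84671 d
Total t = Σ t_i = 3.248e+05 days = 889.3 years.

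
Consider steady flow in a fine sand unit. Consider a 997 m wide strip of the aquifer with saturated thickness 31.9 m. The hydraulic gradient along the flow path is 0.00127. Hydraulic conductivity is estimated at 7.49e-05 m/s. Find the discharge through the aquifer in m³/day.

261

Convert K: 7.49e-05 m/s × 86400 = 6.471 m/day.
Cross-sectional area A = 997 × 31.9 = 31804 m².
Hydraulic gradient i = 0.00127.
Darcy's law: Q = K · A · i = 6.471 × 31804 × 0.001270 = 261.4 m³/day.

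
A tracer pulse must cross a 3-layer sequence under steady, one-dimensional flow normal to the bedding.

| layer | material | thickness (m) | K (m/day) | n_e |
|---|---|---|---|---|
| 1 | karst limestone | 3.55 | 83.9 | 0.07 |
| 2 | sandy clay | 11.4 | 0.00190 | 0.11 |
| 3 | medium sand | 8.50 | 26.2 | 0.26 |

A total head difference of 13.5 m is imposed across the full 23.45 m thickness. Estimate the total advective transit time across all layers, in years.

4.52

With flow normal to the layers, continuity requires the same specific discharge q through every layer.
Σ(b_i/K_i) = 3.55/83.9 + 11.4/0.00190 + 8.50/26.2 = 6000 d.
q = Δh / Σ(b_i/K_i) = 13.5 / 6000 = 0.002250 m/day.
In each layer the seepage velocity is v_i = q/n_i, so the layer transit time is t_i = b_i·n_i / q:
  layer 1 (karst limestone): t_1 = 3.55 × 0.07 / 0.002250 = 110.5 d
  layer 2 (sandy clay): t_2 = 11.4 × 0.11 / 0.002250 = 557.4 d
  layer 3 (medium sand): t_3 = 8.50 × 0.26 / 0.002250 = 982.3 d
Total t = Σ t_i = 1650 days = 4.518 years.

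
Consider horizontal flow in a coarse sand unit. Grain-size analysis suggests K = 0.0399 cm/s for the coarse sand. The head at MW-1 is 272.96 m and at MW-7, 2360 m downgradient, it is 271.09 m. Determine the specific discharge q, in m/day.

0.0273

Convert K: 0.0399 cm/s × 864 = 34.47 m/day.
Hydraulic gradient i = (272.96 − 271.09) / 2360 = 1.87 / 2360 = 0.0007924.
Specific discharge q = K · i = 34.47 × 0.0007924 = 0.02732 m/day.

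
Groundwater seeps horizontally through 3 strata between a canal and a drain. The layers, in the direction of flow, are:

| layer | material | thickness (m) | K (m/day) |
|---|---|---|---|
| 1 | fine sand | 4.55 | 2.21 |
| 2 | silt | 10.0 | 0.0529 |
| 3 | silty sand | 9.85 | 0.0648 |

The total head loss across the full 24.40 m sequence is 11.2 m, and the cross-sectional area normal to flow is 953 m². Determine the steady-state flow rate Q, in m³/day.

Flow is perpendicular to layering, so the layers act in series and the equivalent K is the thickness-weighted harmonic mean.
Total thickness L = 4.55 + 10.0 + 9.85 = 24.40 m.
Σ(b_i/K_i) = 4.55/2.21 + 10.0/0.0529 + 9.85/0.0648 = 343.1 d.
K_eq = L / Σ(b_i/K_i) = 24.40 / 343.1 = 0.07112 m/day.
Q = K_eq · A · (Δh/L) = 0.07112 × 953 × (11.2/24.40) = 31.11 m³/day.

31.1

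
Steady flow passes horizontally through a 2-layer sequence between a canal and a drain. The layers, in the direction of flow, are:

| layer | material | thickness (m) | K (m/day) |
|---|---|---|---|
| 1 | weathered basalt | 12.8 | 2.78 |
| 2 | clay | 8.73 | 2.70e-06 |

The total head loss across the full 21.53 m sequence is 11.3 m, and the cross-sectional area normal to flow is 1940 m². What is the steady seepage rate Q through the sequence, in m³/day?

Flow is perpendicular to layering, so the layers act in series and the equivalent K is the thickness-weighted harmonic mean.
Total thickness L = 12.8 + 8.73 = 21.53 m.
Σ(b_i/K_i) = 12.8/2.78 + 8.73/2.70e-06 = 3.233e+06 d.
K_eq = L / Σ(b_i/K_i) = 21.53 / 3.233e+06 = 6.659e-06 m/day.
Q = K_eq · A · (Δh/L) = 6.659e-06 × 1940 × (11.3/21.53) = 0.006780 m³/day.

0.00678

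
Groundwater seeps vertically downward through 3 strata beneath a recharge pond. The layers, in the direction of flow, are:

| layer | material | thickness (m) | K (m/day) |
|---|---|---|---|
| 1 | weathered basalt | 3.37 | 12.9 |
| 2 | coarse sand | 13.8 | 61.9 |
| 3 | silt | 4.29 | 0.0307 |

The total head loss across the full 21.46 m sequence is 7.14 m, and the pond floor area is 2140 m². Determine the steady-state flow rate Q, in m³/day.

109

Flow is perpendicular to layering, so the layers act in series and the equivalent K is the thickness-weighted harmonic mean.
Total thickness L = 3.37 + 13.8 + 4.29 = 21.46 m.
Σ(b_i/K_i) = 3.37/12.9 + 13.8/61.9 + 4.29/0.0307 = 140.2 d.
K_eq = L / Σ(b_i/K_i) = 21.46 / 140.2 = 0.1530 m/day.
Q = K_eq · A · (Δh/L) = 0.1530 × 2140 × (7.14/21.46) = 109.0 m³/day.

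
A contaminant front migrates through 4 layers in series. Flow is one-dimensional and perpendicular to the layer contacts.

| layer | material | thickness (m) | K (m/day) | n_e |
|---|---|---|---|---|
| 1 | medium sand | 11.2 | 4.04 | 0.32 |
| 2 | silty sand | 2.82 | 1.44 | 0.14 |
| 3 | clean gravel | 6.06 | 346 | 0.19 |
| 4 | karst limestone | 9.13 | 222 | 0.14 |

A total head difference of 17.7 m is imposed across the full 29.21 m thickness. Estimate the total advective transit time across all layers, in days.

1.73

With flow normal to the layers, continuity requires the same specific discharge q through every layer.
Σ(b_i/K_i) = 11.2/4.04 + 2.82/1.44 + 6.06/346 + 9.13/222 = 4.789 d.
q = Δh / Σ(b_i/K_i) = 17.7 / 4.789 = 3.696 m/day.
In each layer the seepage velocity is v_i = q/n_i, so the layer transit time is t_i = b_i·n_i / q:
  layer 1 (medium sand): t_1 = 11.2 × 0.32 / 3.696 = 0.9698 d
  layer 2 (silty sand): t_2 = 2.82 × 0.14 / 3.696 = 0.1068 d
  layer 3 (clean gravel): t_3 = 6.06 × 0.19 / 3.696 = 0.3115 d
  layer 4 (karst limestone): t_4 = 9.13 × 0.14 / 3.696 = 0.3459 d
Total t = Σ t_i = 1.734 days.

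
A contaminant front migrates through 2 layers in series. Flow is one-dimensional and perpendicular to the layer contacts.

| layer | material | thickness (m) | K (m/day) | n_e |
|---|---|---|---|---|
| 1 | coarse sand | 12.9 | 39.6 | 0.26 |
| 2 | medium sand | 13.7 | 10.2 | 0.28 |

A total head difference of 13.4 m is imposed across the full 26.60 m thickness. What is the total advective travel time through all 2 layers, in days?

With flow normal to the layers, continuity requires the same specific discharge q through every layer.
Σ(b_i/K_i) = 12.9/39.6 + 13.7/10.2 = 1.669 d.
q = Δh / Σ(b_i/K_i) = 13.4 / 1.669 = 8.029 m/day.
In each layer the seepage velocity is v_i = q/n_i, so the layer transit time is t_i = b_i·n_i / q:
  layer 1 (coarse sand): t_1 = 12.9 × 0.26 / 8.029 = 0.4177 d
  layer 2 (medium sand): t_2 = 13.7 × 0.28 / 8.029 = 0.4778 d
Total t = Σ t_i = 0.8955 days.

0.895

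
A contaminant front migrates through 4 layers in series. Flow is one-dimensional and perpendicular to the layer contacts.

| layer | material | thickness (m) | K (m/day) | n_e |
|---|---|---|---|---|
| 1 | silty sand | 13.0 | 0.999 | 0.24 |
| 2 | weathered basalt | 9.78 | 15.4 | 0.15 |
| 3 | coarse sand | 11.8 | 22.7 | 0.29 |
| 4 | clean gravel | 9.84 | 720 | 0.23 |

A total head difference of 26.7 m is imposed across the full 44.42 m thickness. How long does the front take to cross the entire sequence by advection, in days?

5.46

With flow normal to the layers, continuity requires the same specific discharge q through every layer.
Σ(b_i/K_i) = 13.0/0.999 + 9.78/15.4 + 11.8/22.7 + 9.84/720 = 14.18 d.
q = Δh / Σ(b_i/K_i) = 26.7 / 14.18 = 1.883 m/day.
In each layer the seepage velocity is v_i = q/n_i, so the layer transit time is t_i = b_i·n_i / q:
  layer 1 (silty sand): t_1 = 13.0 × 0.24 / 1.883 = 1.657 d
  layer 2 (weathered basalt): t_2 = 9.78 × 0.15 / 1.883 = 0.7792 d
  layer 3 (coarse sand): t_3 = 11.8 × 0.29 / 1.883 = 1.818 d
  layer 4 (clean gravel): t_4 = 9.84 × 0.23 / 1.883 = 1.202 d
Total t = Σ t_i = 5.456 days.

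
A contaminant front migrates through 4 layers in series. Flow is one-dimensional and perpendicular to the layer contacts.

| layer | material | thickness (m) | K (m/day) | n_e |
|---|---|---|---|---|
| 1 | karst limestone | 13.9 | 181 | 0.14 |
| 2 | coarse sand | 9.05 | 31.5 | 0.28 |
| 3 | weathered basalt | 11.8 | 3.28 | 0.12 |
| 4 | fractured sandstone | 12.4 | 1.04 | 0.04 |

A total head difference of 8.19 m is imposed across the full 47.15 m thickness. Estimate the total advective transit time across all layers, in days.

With flow normal to the layers, continuity requires the same specific discharge q through every layer.
Σ(b_i/K_i) = 13.9/181 + 9.05/31.5 + 11.8/3.28 + 12.4/1.04 = 15.88 d.
q = Δh / Σ(b_i/K_i) = 8.19 / 15.88 = 0.5156 m/day.
In each layer the seepage velocity is v_i = q/n_i, so the layer transit time is t_i = b_i·n_i / q:
  layer 1 (karst limestone): t_1 = 13.9 × 0.14 / 0.5156 = 3.774 d
  layer 2 (coarse sand): t_2 = 9.05 × 0.28 / 0.5156 = 4.915 d
  layer 3 (weathered basalt): t_3 = 11.8 × 0.12 / 0.5156 = 2.746 d
  layer 4 (fractured sandstone): t_4 = 12.4 × 0.04 / 0.5156 = 0.9620 d
Total t = Σ t_i = 12.40 days.

12.4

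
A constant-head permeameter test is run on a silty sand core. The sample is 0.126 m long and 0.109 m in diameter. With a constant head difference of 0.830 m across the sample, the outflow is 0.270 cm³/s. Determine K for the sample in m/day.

Cross-sectional area A = π·(d/2)² = π × (0.109/2)² = 0.009331 m².
Convert discharge: 0.270 cm³/s = 2.700e-07 m³/s.
Darcy's law rearranged: K = Q·L / (A·Δh) = 2.700e-07 × 0.126 / (0.009331 × 0.830) = 4.393e-06 m/s = 0.3795 m/day.

0.380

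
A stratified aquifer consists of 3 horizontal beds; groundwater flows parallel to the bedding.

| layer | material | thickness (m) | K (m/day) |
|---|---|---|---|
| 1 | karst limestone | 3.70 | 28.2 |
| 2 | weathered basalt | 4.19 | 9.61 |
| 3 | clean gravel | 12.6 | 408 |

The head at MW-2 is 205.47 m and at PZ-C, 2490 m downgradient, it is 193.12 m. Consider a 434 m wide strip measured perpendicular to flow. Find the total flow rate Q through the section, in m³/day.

11400

Flow is parallel to layering, so each bed carries its own Darcy discharge and the transmissivities add.
Σ(K_i·b_i) = 28.2×3.70 + 9.61×4.19 + 408×12.6 = 5285 m²/day.
Hydraulic gradient i = (205.47 − 193.12) / 2490 = 12.35 / 2490 = 0.004960.
Q = Σ(K_i·b_i) · W · i = 5285 × 434 × 0.004960 = 11377 m³/day.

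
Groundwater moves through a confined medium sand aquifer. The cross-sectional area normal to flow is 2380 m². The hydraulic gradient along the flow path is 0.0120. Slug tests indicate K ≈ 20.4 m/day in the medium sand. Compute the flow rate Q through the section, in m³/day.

Hydraulic gradient i = 0.0120.
Darcy's law: Q = K · A · i = 20.40 × 2380 × 0.01200 = 582.6 m³/day.

583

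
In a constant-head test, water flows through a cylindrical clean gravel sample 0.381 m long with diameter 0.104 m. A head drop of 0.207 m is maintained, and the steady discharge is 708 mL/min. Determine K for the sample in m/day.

Cross-sectional area A = π·(d/2)² = π × (0.104/2)² = 0.008495 m².
Convert discharge: 708 mL/min = 1.180e-05 m³/s.
Darcy's law rearranged: K = Q·L / (A·Δh) = 1.180e-05 × 0.381 / (0.008495 × 0.207) = 0.002557 m/s = 220.9 m/day.

221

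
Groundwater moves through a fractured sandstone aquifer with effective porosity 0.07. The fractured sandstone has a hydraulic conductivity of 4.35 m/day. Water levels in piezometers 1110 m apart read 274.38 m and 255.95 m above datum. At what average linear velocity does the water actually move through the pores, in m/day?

1.03

Hydraulic gradient i = (274.38 − 255.95) / 1110 = 18.43 / 1110 = 0.01660.
Darcy flux q = K · i = 4.350 × 0.01660 = 0.07223 m/day.
Seepage velocity v = q / n_e = 0.07223 / 0.07 = 1.032 m/day.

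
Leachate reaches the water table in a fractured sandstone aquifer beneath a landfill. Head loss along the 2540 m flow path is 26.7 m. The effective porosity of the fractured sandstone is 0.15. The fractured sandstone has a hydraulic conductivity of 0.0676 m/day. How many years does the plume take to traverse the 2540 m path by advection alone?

1470

Hydraulic gradient i = Δh / L = 26.7 / 2540 = 0.01051.
Darcy flux q = K · i = 0.06760 × 0.01051 = 0.0007106 m/day.
Seepage velocity v = q / n_e = 0.0007106 / 0.15 = 0.004737 m/day.
Travel time t = L / v = 2540 / 0.004737 = 5.362e+05 days = 1468 years.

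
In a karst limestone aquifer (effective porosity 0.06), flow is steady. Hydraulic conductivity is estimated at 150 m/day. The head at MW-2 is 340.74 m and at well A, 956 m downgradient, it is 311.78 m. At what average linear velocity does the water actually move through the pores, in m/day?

Hydraulic gradient i = (340.74 − 311.78) / 956 = 28.96 / 956 = 0.03029.
Darcy flux q = K · i = 150.0 × 0.03029 = 4.544 m/day.
Seepage velocity v = q / n_e = 4.544 / 0.06 = 75.73 m/day.

75.7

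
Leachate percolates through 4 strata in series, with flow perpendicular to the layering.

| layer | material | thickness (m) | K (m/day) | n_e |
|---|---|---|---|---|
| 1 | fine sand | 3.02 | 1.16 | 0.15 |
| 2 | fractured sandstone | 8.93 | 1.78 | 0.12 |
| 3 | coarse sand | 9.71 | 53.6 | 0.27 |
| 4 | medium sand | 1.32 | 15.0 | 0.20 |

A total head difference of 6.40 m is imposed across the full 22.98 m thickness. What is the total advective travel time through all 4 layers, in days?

5.44

With flow normal to the layers, continuity requires the same specific discharge q through every layer.
Σ(b_i/K_i) = 3.02/1.16 + 8.93/1.78 + 9.71/53.6 + 1.32/15.0 = 7.889 d.
q = Δh / Σ(b_i/K_i) = 6.40 / 7.889 = 0.8112 m/day.
In each layer the seepage velocity is v_i = q/n_i, so the layer transit time is t_i = b_i·n_i / q:
  layer 1 (fine sand): t_1 = 3.02 × 0.15 / 0.8112 = 0.5584 d
  layer 2 (fractured sandstone): t_2 = 8.93 × 0.12 / 0.8112 = 1.321 d
  layer 3 (coarse sand): t_3 = 9.71 × 0.27 / 0.8112 = 3.232 d
  layer 4 (medium sand): t_4 = 1.32 × 0.20 / 0.8112 = 0.3254 d
Total t = Σ t_i = 5.437 days.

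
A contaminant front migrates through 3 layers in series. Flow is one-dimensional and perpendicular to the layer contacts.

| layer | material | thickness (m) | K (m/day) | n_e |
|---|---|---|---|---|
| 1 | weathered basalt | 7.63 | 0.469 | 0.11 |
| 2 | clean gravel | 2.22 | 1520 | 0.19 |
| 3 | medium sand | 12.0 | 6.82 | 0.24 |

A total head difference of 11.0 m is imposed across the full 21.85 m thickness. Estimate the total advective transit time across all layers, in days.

6.79

With flow normal to the layers, continuity requires the same specific discharge q through every layer.
Σ(b_i/K_i) = 7.63/0.469 + 2.22/1520 + 12.0/6.82 = 18.03 d.
q = Δh / Σ(b_i/K_i) = 11.0 / 18.03 = 0.6101 m/day.
In each layer the seepage velocity is v_i = q/n_i, so the layer transit time is t_i = b_i·n_i / q:
  layer 1 (weathered basalt): t_1 = 7.63 × 0.11 / 0.6101 = 1.376 d
  layer 2 (clean gravel): t_2 = 2.22 × 0.19 / 0.6101 = 0.6914 d
  layer 3 (medium sand): t_3 = 12.0 × 0.24 / 0.6101 = 4.720 d
Total t = Σ t_i = 6.788 days.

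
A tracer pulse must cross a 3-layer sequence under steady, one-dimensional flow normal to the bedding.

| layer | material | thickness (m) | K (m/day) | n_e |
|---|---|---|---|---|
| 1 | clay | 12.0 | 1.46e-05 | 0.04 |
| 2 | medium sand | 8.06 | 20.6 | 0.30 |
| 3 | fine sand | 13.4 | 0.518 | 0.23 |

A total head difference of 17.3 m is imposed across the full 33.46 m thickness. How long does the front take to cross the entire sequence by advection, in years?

778

With flow normal to the layers, continuity requires the same specific discharge q through every layer.
Σ(b_i/K_i) = 12.0/1.46e-05 + 8.06/20.6 + 13.4/0.518 = 8.219e+05 d.
q = Δh / Σ(b_i/K_i) = 17.3 / 8.219e+05 = 2.105e-05 m/day.
In each layer the seepage velocity is v_i = q/n_i, so the layer transit time is t_i = b_i·n_i / q:
  layer 1 (clay): t_1 = 12.0 × 0.04 / 2.105e-05 = 22805 d
  layer 2 (medium sand): t_2 = 8.06 × 0.30 / 2.105e-05 = 1.149e+05 d
  layer 3 (fine sand): t_3 = 13.4 × 0.23 / 2.105e-05 = 1.464e+05 d
Total t = Σ t_i = 2.841e+05 days = 777.9 years.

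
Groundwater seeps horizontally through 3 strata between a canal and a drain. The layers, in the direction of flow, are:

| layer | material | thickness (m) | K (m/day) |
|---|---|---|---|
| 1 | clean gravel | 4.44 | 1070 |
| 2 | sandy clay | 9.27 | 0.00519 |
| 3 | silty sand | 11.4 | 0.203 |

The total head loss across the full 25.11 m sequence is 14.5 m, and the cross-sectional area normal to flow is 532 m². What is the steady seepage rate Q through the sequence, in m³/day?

Flow is perpendicular to layering, so the layers act in series and the equivalent K is the thickness-weighted harmonic mean.
Total thickness L = 4.44 + 9.27 + 11.4 = 25.11 m.
Σ(b_i/K_i) = 4.44/1070 + 9.27/0.00519 + 11.4/0.203 = 1842 d.
K_eq = L / Σ(b_i/K_i) = 25.11 / 1842 = 0.01363 m/day.
Q = K_eq · A · (Δh/L) = 0.01363 × 532 × (14.5/25.11) = 4.187 m³/day.

4.19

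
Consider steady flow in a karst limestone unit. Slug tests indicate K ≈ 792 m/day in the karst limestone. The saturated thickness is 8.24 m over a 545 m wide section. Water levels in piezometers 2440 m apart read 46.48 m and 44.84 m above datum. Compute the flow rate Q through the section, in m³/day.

2390

Cross-sectional area A = 545 × 8.24 = 4491 m².
Hydraulic gradient i = (46.48 − 44.84) / 2440 = 1.64 / 2440 = 0.0006721.
Darcy's law: Q = K · A · i = 792.0 × 4491 × 0.0006721 = 2391 m³/day.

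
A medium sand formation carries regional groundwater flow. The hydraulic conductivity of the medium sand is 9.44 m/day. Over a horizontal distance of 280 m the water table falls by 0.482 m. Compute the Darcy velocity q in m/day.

Hydraulic gradient i = Δh / L = 0.482 / 280 = 0.001721.
Specific discharge q = K · i = 9.440 × 0.001721 = 0.01625 m/day.

0.0163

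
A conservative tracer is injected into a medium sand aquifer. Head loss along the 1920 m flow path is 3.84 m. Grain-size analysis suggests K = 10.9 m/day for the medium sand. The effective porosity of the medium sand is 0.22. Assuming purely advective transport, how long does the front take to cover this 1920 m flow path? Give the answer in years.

53.0

Hydraulic gradient i = Δh / L = 3.84 / 1920 = 0.002000.
Darcy flux q = K · i = 10.90 × 0.002000 = 0.02180 m/day.
Seepage velocity v = q / n_e = 0.02180 / 0.22 = 0.09909 m/day.
Travel time t = L / v = 1920 / 0.09909 = 19376 days = 53.05 years.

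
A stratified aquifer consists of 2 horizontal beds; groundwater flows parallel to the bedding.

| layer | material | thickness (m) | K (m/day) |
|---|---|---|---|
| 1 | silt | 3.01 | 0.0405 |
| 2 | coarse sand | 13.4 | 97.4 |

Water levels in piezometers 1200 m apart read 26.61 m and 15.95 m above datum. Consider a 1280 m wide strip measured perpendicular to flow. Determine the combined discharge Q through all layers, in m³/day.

14800

Flow is parallel to layering, so each bed carries its own Darcy discharge and the transmissivities add.
Σ(K_i·b_i) = 0.0405×3.01 + 97.4×13.4 = 1305 m²/day.
Hydraulic gradient i = (26.61 − 15.95) / 1200 = 10.66 / 1200 = 0.008883.
Q = Σ(K_i·b_i) · W · i = 1305 × 1280 × 0.008883 = 14842 m³/day.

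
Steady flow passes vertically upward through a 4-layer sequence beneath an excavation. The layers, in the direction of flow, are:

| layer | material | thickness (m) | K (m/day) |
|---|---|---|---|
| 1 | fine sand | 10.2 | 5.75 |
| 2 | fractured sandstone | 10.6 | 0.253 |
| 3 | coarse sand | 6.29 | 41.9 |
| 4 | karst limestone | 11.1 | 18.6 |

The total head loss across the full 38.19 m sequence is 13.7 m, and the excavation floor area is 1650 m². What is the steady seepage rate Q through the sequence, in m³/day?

Flow is perpendicular to layering, so the layers act in series and the equivalent K is the thickness-weighted harmonic mean.
Total thickness L = 10.2 + 10.6 + 6.29 + 11.1 = 38.19 m.
Σ(b_i/K_i) = 10.2/5.75 + 10.6/0.253 + 6.29/41.9 + 11.1/18.6 = 44.42 d.
K_eq = L / Σ(b_i/K_i) = 38.19 / 44.42 = 0.8598 m/day.
Q = K_eq · A · (Δh/L) = 0.8598 × 1650 × (13.7/38.19) = 508.9 m³/day.

509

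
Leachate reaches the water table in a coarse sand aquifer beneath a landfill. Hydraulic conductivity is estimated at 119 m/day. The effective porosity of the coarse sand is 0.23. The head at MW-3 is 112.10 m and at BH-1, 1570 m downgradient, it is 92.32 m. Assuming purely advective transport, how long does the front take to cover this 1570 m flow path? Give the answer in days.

Hydraulic gradient i = (112.10 − 92.32) / 1570 = 19.78 / 1570 = 0.01260.
Darcy flux q = K · i = 119.0 × 0.01260 = 1.499 m/day.
Seepage velocity v = q / n_e = 1.499 / 0.23 = 6.518 m/day.
Travel time t = L / v = 1570 / 6.518 = 240.9 days.

241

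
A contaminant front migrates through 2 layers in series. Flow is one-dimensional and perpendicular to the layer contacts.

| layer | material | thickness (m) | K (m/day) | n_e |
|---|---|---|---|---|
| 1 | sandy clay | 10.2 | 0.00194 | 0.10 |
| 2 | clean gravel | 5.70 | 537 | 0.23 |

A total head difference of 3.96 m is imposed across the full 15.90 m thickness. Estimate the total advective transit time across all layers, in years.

8.47

With flow normal to the layers, continuity requires the same specific discharge q through every layer.
Σ(b_i/K_i) = 10.2/0.00194 + 5.70/537 = 5258 d.
q = Δh / Σ(b_i/K_i) = 3.96 / 5258 = 0.0007532 m/day.
In each layer the seepage velocity is v_i = q/n_i, so the layer transit time is t_i = b_i·n_i / q:
  layer 1 (sandy clay): t_1 = 10.2 × 0.10 / 0.0007532 = 1354 d
  layer 2 (clean gravel): t_2 = 5.70 × 0.23 / 0.0007532 = 1741 d
Total t = Σ t_i = 3095 days = 8.473 years.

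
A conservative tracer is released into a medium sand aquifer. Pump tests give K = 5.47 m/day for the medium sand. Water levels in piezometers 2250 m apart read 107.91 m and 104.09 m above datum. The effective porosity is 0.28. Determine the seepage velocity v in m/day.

0.0332

Hydraulic gradient i = (107.91 − 104.09) / 2250 = 3.82 / 2250 = 0.001698.
Darcy flux q = K · i = 5.470 × 0.001698 = 0.009287 m/day.
Seepage velocity v = q / n_e = 0.009287 / 0.28 = 0.03317 m/day.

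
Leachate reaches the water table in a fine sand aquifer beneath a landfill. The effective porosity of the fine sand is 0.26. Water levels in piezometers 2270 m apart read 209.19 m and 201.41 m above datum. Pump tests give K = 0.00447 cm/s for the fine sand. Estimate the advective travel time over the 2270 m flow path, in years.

Convert K: 0.00447 cm/s × 864 = 3.862 m/day.
Hydraulic gradient i = (209.19 − 201.41) / 2270 = 7.78 / 2270 = 0.003427.
Darcy flux q = K · i = 3.862 × 0.003427 = 0.01324 m/day.
Seepage velocity v = q / n_e = 0.01324 / 0.26 = 0.05091 m/day.
Travel time t = L / v = 2270 / 0.05091 = 44589 days = 122.1 years.

122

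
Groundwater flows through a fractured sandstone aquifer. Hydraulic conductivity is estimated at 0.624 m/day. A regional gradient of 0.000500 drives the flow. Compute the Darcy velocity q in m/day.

Hydraulic gradient i = 0.000500.
Specific discharge q = K · i = 0.6240 × 0.0005000 = 0.0003120 m/day.

0.000312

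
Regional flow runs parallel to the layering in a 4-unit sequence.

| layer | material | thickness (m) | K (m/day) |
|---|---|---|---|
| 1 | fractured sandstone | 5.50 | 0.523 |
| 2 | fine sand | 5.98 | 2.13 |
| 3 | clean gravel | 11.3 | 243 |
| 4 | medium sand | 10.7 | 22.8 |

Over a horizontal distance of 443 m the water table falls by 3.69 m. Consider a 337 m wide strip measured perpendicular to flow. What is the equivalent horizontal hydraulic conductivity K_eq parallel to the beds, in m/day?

Flow is parallel to layering, so each bed carries its own Darcy discharge and the transmissivities add.
Σ(K_i·b_i) = 0.523×5.50 + 2.13×5.98 + 243×11.3 + 22.8×10.7 = 3005 m²/day.
Total thickness b = 33.48 m, so K_eq = Σ(K_i·b_i)/b = 89.77 m/day.

89.8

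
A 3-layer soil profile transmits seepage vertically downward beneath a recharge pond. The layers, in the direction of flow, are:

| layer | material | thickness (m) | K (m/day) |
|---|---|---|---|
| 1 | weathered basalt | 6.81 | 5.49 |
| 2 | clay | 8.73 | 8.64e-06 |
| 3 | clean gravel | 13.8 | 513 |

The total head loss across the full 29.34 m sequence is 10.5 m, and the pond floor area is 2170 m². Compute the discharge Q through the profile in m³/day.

Flow is perpendicular to layering, so the layers act in series and the equivalent K is the thickness-weighted harmonic mean.
Total thickness L = 6.81 + 8.73 + 13.8 = 29.34 m.
Σ(b_i/K_i) = 6.81/5.49 + 8.73/8.64e-06 + 13.8/513 = 1.010e+06 d.
K_eq = L / Σ(b_i/K_i) = 29.34 / 1.010e+06 = 2.904e-05 m/day.
Q = K_eq · A · (Δh/L) = 2.904e-05 × 2170 × (10.5/29.34) = 0.02255 m³/day.

0.0226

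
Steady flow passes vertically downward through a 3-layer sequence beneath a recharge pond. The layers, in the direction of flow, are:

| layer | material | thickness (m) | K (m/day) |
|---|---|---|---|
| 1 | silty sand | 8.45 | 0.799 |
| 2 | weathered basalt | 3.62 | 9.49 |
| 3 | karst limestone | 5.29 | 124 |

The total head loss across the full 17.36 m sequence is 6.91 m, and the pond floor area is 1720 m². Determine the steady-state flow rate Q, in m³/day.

Flow is perpendicular to layering, so the layers act in series and the equivalent K is the thickness-weighted harmonic mean.
Total thickness L = 8.45 + 3.62 + 5.29 = 17.36 m.
Σ(b_i/K_i) = 8.45/0.799 + 3.62/9.49 + 5.29/124 = 11.00 d.
K_eq = L / Σ(b_i/K_i) = 17.36 / 11.00 = 1.578 m/day.
Q = K_eq · A · (Δh/L) = 1.578 × 1720 × (6.91/17.36) = 1080 m³/day.

1080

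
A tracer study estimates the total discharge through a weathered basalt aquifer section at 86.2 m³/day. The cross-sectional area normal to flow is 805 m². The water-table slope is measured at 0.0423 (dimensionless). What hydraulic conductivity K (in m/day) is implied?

2.53

Hydraulic gradient i = 0.0423.
From Q = K·A·i, K = Q / (A·i) = 86.2 / (805.0 × 0.04230) = 2.531 m/day.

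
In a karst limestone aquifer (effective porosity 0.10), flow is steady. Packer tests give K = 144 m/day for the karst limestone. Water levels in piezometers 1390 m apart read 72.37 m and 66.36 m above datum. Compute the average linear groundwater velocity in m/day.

6.23

Hydraulic gradient i = (72.37 − 66.36) / 1390 = 6.01 / 1390 = 0.004324.
Darcy flux q = K · i = 144.0 × 0.004324 = 0.6226 m/day.
Seepage velocity v = q / n_e = 0.6226 / 0.10 = 6.226 m/day.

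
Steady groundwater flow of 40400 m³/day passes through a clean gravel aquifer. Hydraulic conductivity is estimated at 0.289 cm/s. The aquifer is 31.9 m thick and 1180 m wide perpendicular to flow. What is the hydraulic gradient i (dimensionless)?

0.00430

Convert K: 0.289 cm/s × 864 = 249.7 m/day.
Cross-sectional area A = 1180 × 31.9 = 37642 m².
From Q = K·A·i, i = Q / (K·A) = 40400 / (249.7 × 37642) = 0.004298.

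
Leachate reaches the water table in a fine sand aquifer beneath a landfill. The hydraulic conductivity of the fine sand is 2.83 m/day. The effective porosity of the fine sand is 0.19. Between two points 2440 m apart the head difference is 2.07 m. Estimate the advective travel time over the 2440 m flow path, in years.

Hydraulic gradient i = Δh / L = 2.07 / 2440 = 0.0008484.
Darcy flux q = K · i = 2.830 × 0.0008484 = 0.002401 m/day.
Seepage velocity v = q / n_e = 0.002401 / 0.19 = 0.01264 m/day.
Travel time t = L / v = 2440 / 0.01264 = 1.931e+05 days = 528.7 years.

529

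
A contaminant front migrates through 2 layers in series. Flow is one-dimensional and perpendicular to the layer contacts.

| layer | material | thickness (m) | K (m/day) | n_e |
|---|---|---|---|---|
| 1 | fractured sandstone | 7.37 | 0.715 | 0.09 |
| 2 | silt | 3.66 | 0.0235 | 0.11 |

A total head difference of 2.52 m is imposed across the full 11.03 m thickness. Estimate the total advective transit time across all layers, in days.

With flow normal to the layers, continuity requires the same specific discharge q through every layer.
Σ(b_i/K_i) = 7.37/0.715 + 3.66/0.0235 = 166.1 d.
q = Δh / Σ(b_i/K_i) = 2.52 / 166.1 = 0.01518 m/day.
In each layer the seepage velocity is v_i = q/n_i, so the layer transit time is t_i = b_i·n_i / q:
  layer 1 (fractured sandstone): t_1 = 7.37 × 0.09 / 0.01518 = 43.71 d
  layer 2 (silt): t_2 = 3.66 × 0.11 / 0.01518 = 26.53 d
Total t = Σ t_i = 70.24 days.

70.2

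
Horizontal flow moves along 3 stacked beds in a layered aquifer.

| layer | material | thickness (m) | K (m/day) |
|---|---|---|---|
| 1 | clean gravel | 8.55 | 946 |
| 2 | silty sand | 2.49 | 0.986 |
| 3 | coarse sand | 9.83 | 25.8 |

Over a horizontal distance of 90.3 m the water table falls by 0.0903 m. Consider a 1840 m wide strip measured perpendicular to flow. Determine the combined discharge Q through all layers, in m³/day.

Flow is parallel to layering, so each bed carries its own Darcy discharge and the transmissivities add.
Σ(K_i·b_i) = 946×8.55 + 0.986×2.49 + 25.8×9.83 = 8344 m²/day.
Hydraulic gradient i = Δh / L = 0.0903 / 90.3 = 0.001000.
Q = Σ(K_i·b_i) · W · i = 8344 × 1840 × 0.001000 = 15354 m³/day.

15400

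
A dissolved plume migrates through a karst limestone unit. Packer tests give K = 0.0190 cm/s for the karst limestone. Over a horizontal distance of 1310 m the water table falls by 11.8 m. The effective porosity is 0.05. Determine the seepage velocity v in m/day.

Convert K: 0.0190 cm/s × 864 = 16.42 m/day.
Hydraulic gradient i = Δh / L = 11.8 / 1310 = 0.009008.
Darcy flux q = K · i = 16.42 × 0.009008 = 0.1479 m/day.
Seepage velocity v = q / n_e = 0.1479 / 0.05 = 2.957 m/day.

2.96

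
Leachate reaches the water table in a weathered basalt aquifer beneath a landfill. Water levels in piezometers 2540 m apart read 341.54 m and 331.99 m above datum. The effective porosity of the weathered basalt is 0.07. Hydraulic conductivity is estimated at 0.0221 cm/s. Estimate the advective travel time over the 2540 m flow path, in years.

Convert K: 0.0221 cm/s × 864 = 19.09 m/day.
Hydraulic gradient i = (341.54 − 331.99) / 2540 = 9.55 / 2540 = 0.003760.
Darcy flux q = K · i = 19.09 × 0.003760 = 0.07179 m/day.
Seepage velocity v = q / n_e = 0.07179 / 0.07 = 1.026 m/day.
Travel time t = L / v = 2540 / 1.026 = 2477 days = 6.781 years.

6.78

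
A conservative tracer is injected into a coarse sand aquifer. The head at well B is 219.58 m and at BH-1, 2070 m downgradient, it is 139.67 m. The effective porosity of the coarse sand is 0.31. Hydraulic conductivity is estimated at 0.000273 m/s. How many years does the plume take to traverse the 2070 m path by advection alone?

Convert K: 0.000273 m/s × 86400 = 23.59 m/day.
Hydraulic gradient i = (219.58 − 139.67) / 2070 = 79.91 / 2070 = 0.03860.
Darcy flux q = K · i = 23.59 × 0.03860 = 0.9106 m/day.
Seepage velocity v = q / n_e = 0.9106 / 0.31 = 2.937 m/day.
Travel time t = L / v = 2070 / 2.937 = 704.7 days = 1.929 years.

1.93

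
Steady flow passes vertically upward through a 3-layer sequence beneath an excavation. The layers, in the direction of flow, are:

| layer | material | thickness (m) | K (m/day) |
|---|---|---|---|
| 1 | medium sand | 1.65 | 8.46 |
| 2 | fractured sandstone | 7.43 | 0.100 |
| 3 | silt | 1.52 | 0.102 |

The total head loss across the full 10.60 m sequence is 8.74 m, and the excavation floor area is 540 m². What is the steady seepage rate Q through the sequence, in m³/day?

52.8

Flow is perpendicular to layering, so the layers act in series and the equivalent K is the thickness-weighted harmonic mean.
Total thickness L = 1.65 + 7.43 + 1.52 = 10.60 m.
Σ(b_i/K_i) = 1.65/8.46 + 7.43/0.100 + 1.52/0.102 = 89.40 d.
K_eq = L / Σ(b_i/K_i) = 10.60 / 89.40 = 0.1186 m/day.
Q = K_eq · A · (Δh/L) = 0.1186 × 540 × (8.74/10.60) = 52.79 m³/day.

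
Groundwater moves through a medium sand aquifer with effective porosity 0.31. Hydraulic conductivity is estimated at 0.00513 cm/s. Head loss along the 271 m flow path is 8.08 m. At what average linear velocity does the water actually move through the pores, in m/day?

Convert K: 0.00513 cm/s × 864 = 4.432 m/day.
Hydraulic gradient i = Δh / L = 8.08 / 271 = 0.02982.
Darcy flux q = K · i = 4.432 × 0.02982 = 0.1322 m/day.
Seepage velocity v = q / n_e = 0.1322 / 0.31 = 0.4263 m/day.

0.426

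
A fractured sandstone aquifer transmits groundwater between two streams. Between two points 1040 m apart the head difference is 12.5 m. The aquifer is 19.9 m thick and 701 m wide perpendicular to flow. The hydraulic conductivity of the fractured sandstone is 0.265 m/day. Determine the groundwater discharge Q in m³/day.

Cross-sectional area A = 701 × 19.9 = 13950 m².
Hydraulic gradient i = Δh / L = 12.5 / 1040 = 0.01202.
Darcy's law: Q = K · A · i = 0.2650 × 13950 × 0.01202 = 44.43 m³/day.

44.4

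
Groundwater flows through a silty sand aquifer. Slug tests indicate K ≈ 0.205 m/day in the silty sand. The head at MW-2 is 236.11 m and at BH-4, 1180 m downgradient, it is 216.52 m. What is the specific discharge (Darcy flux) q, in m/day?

Hydraulic gradient i = (236.11 − 216.52) / 1180 = 19.59 / 1180 = 0.01660.
Specific discharge q = K · i = 0.2050 × 0.01660 = 0.003403 m/day.

0.00340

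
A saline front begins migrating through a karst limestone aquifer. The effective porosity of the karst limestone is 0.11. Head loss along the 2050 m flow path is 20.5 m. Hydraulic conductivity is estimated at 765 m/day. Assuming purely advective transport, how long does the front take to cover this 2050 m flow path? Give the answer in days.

29.5

Hydraulic gradient i = Δh / L = 20.5 / 2050 = 0.01000.
Darcy flux q = K · i = 765.0 × 0.01000 = 7.650 m/day.
Seepage velocity v = q / n_e = 7.650 / 0.11 = 69.55 m/day.
Travel time t = L / v = 2050 / 69.55 = 29.48 days.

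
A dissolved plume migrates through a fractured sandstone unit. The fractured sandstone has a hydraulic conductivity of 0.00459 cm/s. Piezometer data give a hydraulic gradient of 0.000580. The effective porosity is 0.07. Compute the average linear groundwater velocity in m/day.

Convert K: 0.00459 cm/s × 864 = 3.966 m/day.
Hydraulic gradient i = 0.000580.
Darcy flux q = K · i = 3.966 × 0.0005800 = 0.002300 m/day.
Seepage velocity v = q / n_e = 0.002300 / 0.07 = 0.03286 m/day.

0.0329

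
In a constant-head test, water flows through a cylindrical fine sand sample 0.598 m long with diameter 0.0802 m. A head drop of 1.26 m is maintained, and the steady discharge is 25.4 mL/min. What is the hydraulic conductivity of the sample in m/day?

Cross-sectional area A = π·(d/2)² = π × (0.0802/2)² = 0.005052 m².
Convert discharge: 25.4 mL/min = 4.233e-07 m³/s.
Darcy's law rearranged: K = Q·L / (A·Δh) = 4.233e-07 × 0.598 / (0.005052 × 1.26) = 3.977e-05 m/s = 3.436 m/day.

3.44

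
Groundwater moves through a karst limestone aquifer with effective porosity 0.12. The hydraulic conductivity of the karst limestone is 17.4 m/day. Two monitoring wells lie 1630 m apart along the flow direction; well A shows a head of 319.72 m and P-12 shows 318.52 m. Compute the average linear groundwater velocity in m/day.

0.107

Hydraulic gradient i = (319.72 − 318.52) / 1630 = 1.2 / 1630 = 0.0007362.
Darcy flux q = K · i = 17.40 × 0.0007362 = 0.01281 m/day.
Seepage velocity v = q / n_e = 0.01281 / 0.12 = 0.1067 m/day.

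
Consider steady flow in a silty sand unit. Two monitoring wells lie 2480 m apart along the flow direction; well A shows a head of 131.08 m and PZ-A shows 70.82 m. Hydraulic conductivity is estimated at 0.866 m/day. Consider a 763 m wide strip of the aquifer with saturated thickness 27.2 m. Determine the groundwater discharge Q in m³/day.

437

Cross-sectional area A = 763 × 27.2 = 20754 m².
Hydraulic gradient i = (131.08 − 70.82) / 2480 = 60.26 / 2480 = 0.02430.
Darcy's law: Q = K · A · i = 0.8660 × 20754 × 0.02430 = 436.7 m³/day.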